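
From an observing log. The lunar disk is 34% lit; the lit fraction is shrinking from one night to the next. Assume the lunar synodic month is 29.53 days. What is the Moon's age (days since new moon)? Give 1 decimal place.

23.7 days

From f = (1 − cos θ)/2: cos θ = 1 − 2×0.34 = 0.320; arccos → 71.3°.
Since the Moon is past full (waning), take the reflex angle: θ = 360° − 71.3° = 288.7°.
At 360°/29.53 d per day, 288.7° corresponds to 23.68 days.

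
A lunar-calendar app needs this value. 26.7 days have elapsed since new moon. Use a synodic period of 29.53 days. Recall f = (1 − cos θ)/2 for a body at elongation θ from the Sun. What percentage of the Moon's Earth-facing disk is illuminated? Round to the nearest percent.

9%

Phase angle: θ = 360°·(26.7 d)/(29.53 d) = 325.5°.
Illuminated fraction = (1 − cos 325.5°)/2 = (1 − 0.824)/2 ≈ 0.088, so 9%.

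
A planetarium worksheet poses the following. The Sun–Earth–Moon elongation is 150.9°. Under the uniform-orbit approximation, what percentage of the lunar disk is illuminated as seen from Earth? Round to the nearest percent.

94%

Half-versine of 150.9°: (1 − (-0.874))/2 = 0.937, i.e. 94%.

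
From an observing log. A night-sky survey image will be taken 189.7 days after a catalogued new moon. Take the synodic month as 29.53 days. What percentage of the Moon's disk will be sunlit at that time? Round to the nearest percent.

94%

189.7/29.53 = 6.424 lunations, so 6 complete cycles and 12.52 d into the next.
Elongation θ = 360° × 12.52/29.53 ≈ 152.6°.
With cos θ = (-0.888), the lit fraction is (1 − (-0.888))/2 ≈ 0.944, so 94%.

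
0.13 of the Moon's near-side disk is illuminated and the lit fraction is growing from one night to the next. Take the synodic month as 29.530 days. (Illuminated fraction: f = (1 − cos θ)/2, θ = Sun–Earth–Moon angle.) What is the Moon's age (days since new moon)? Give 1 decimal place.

cos θ = 1 − 2f = 0.740, giving a principal value of 42.3°.
Before full moon the principal value applies: θ = 42.3°.
That fraction of the synodic month is 42.3/360 × 29.530 d ≈ 3.47 d.

3.5 days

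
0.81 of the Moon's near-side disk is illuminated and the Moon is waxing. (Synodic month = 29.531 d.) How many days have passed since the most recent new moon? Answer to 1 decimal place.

cos θ = 1 − 2f = -0.620, giving a principal value of 128.3°.
The Moon is waxing (0°–180°), so θ = 128.3° directly.
Age = 29.531 × 128.3°/360° ≈ 10.53 days.

10.5 days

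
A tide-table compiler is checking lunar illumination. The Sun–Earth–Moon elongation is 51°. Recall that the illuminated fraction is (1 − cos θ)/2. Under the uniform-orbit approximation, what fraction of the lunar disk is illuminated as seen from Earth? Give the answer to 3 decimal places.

0.185

Half-versine of 51°: (1 − 0.629)/2 = 0.185.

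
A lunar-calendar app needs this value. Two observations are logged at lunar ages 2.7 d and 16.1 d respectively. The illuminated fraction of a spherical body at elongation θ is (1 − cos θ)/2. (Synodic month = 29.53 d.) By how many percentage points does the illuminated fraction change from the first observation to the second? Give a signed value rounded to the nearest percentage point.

First observation: θ = 360°·2.7/29.53 = 32.9°, so f = 0.080.
Second observation: θ = 196.3°, f = 0.980.
Δf = 0.980 − 0.080 = +0.900, i.e. +90 pp.

+90 pp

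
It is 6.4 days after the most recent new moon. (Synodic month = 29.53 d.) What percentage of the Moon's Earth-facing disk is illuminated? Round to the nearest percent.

40%

Elongation θ = 360° × 6.4/29.53 ≈ 78.0°.
Illuminated fraction = (1 − cos 78.0°)/2 = (1 − 0.208)/2 ≈ 0.396, so 40%.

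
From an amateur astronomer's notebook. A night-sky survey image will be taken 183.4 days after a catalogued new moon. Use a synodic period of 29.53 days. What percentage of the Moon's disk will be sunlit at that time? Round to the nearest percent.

38%

183.4/29.53 = 6.211 lunations, so 6 complete cycles and 6.22 d into the next.
Phase angle: θ = 360°·(6.22 d)/(29.53 d) = 75.8°.
Illuminated fraction = (1 − cos 75.8°)/2 = (1 − 0.245)/2 ≈ 0.378, so 38%.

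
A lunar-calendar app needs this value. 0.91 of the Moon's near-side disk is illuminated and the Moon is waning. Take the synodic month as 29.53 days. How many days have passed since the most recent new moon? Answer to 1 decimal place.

17.6 days

Invert f = (1 − cos θ)/2 to get cos θ = 1 − 2(0.91) = -0.820, hence θ₀ = arccos -0.820 = 145.1°.
A waning Moon lies in 180°–360°, so θ = 360° − 145.1° = 214.9°.
At 360°/29.53 d per day, 214.9° corresponds to 17.63 days.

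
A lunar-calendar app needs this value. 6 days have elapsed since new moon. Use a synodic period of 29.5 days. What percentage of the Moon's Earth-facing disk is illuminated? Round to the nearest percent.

36%

Phase angle: θ = 360°·(6 d)/(29.5 d) = 73.2°.
Illuminated fraction = (1 − cos 73.2°)/2 = (1 − 0.289)/2 ≈ 0.356, so 36%.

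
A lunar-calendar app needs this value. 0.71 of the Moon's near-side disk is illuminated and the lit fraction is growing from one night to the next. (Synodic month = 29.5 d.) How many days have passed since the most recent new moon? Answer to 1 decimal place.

Invert f = (1 − cos θ)/2 to get cos θ = 1 − 2(0.71) = -0.420, hence θ₀ = arccos -0.420 = 114.8°.
Before full moon the principal value applies: θ = 114.8°.
That fraction of the synodic month is 114.8/360 × 29.5 d ≈ 9.41 d.

9.4 days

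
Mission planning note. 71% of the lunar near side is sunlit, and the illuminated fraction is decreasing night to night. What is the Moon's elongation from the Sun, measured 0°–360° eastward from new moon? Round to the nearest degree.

245°

cos θ = 1 − 2f = -0.420, giving a principal value of 114.8°.
A waning Moon lies in 180°–360°, so θ = 360° − 114.8° = 245.2°.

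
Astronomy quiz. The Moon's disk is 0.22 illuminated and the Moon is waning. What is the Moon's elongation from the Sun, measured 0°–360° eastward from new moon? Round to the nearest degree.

304°

cos θ = 1 − 2f = 0.560, giving a principal value of 55.9°.
A waning Moon lies in 180°–360°, so θ = 360° − 55.9° = 304.1°.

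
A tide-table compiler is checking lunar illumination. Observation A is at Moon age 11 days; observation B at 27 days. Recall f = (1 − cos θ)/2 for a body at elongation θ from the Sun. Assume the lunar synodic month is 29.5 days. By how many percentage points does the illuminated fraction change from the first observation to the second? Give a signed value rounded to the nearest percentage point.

First observation: θ = 360°·11/29.5 = 134.2°, so f = 0.849.
Second observation: θ = 329.5°, f = 0.069.
Δf = 0.069 − 0.849 = -0.780, i.e. -78 pp.

-78 percentage points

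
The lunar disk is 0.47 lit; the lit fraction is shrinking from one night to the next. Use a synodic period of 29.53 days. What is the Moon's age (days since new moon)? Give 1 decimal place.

22.4 days

From f = (1 − cos θ)/2: cos θ = 1 − 2×0.47 = 0.060; arccos → 86.6°.
Waning ⇒ past full, so θ = 360° − 86.6° = 273.4°.
At 360°/29.53 d per day, 273.4° corresponds to 22.43 days.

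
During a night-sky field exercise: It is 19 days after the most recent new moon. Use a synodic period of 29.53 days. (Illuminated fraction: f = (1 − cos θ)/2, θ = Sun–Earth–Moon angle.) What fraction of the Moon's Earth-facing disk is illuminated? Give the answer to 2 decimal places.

Elongation θ = 360° × 19/29.53 ≈ 231.6°.
cos 231.6° = (-0.621), so f = (1 − (-0.621))/2 = 0.810.

0.81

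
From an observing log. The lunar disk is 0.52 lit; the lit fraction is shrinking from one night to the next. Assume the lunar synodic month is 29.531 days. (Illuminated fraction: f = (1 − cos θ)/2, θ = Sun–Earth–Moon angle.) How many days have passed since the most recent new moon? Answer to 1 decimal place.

From f = (1 − cos θ)/2: cos θ = 1 − 2×0.52 = -0.040; arccos → 92.3°.
Since the Moon is past full (waning), take the reflex angle: θ = 360° − 92.3° = 267.7°.
Age = 29.531 × 267.7°/360° ≈ 21.96 days.

22.0 days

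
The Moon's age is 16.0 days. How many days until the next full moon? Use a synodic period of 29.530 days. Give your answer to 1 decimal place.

28.3 days

Full moon is 0.5 of the way through the cycle: age 0.5 × 29.530 = 14.765 d.
Already past this cycle's full moon; the next is at 14.765 + 29.530 = 44.295 d, so 44.295 − 16.0 = 28.295 days.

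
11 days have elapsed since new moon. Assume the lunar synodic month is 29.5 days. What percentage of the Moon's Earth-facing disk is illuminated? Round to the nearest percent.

85%

The Moon has covered 11/29.5 of its cycle, so θ ≈ 360° × 11/29.5 = 134.2°.
Illuminated fraction = (1 − cos 134.2°)/2 = (1 − (-0.698))/2 ≈ 0.849, so 85%.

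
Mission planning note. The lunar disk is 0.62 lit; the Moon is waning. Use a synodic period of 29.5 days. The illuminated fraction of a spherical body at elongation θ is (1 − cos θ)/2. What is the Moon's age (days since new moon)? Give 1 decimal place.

21.0 days

cos θ = 1 − 2f = -0.240, giving a principal value of 103.9°.
Waning ⇒ past full, so θ = 360° − 103.9° = 256.1°.
That fraction of the synodic month is 256.1/360 × 29.5 d ≈ 20.99 d.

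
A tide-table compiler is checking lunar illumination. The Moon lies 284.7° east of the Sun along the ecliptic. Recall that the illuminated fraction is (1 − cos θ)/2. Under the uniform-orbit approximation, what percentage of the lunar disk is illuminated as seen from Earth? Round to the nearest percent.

37%

Half-versine of 284.7°: (1 − 0.254)/2 = 0.373, i.e. 37%.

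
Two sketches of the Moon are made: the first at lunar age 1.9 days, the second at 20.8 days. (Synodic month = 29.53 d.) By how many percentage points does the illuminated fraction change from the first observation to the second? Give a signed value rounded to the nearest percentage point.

First observation: θ = 360°·1.9/29.53 = 23.2°, so f = 0.040.
Second observation: θ = 253.6°, f = 0.641.
Δf = 0.641 − 0.040 = +0.601, i.e. +60 pp.

+60 percentage points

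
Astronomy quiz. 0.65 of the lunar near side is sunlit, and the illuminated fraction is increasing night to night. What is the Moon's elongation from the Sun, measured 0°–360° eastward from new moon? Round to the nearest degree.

107°

Invert f = (1 − cos θ)/2 to get cos θ = 1 − 2(0.65) = -0.300, hence θ₀ = arccos -0.300 = 107.5°.
Before full moon the principal value applies: θ = 107.5°.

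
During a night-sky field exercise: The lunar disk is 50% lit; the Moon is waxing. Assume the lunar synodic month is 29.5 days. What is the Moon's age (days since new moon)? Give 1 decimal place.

From f = (1 − cos θ)/2: cos θ = 1 − 2×0.50 = 0.000; arccos → 90.0°.
Before full moon the principal value applies: θ = 90.0°.
That fraction of the synodic month is 90.0/360 × 29.5 d ≈ 7.38 d.

7.4 days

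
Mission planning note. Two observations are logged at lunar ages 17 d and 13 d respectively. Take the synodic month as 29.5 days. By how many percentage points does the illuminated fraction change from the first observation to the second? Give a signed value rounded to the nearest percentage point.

θ₁ = 360° × 17/29.5 = 207.5°, f₁ = (1 − cos θ₁)/2 = 0.944.
θ₂ = 360° × 13/29.5 = 158.6°, f₂ = (1 − cos θ₂)/2 = 0.966.
Change = f₂ − f₁ = +0.022 → +2 percentage points.

+2 pp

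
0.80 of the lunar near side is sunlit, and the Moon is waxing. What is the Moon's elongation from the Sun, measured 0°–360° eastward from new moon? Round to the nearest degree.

cos θ = 1 − 2f = -0.600, giving a principal value of 126.9°.
Before full moon the principal value applies: θ = 126.9°.

127°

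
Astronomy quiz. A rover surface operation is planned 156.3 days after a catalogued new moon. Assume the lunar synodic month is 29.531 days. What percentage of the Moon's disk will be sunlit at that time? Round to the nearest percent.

156.3 d spans 5 complete synodic months (5 × 29.531 = 147.66 d) plus 8.65 d.
Phase angle: θ = 360°·(8.65 d)/(29.531 d) = 105.4°.
Illuminated fraction = (1 − cos 105.4°)/2 = (1 − (-0.265))/2 ≈ 0.633, so 63%.

63%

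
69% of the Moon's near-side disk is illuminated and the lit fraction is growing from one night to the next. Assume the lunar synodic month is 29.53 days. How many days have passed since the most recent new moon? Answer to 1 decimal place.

9.2 days

Invert f = (1 − cos θ)/2 to get cos θ = 1 − 2(0.69) = -0.380, hence θ₀ = arccos -0.380 = 112.3°.
Waxing ⇒ before full, so θ = 112.3°.
That fraction of the synodic month is 112.3/360 × 29.53 d ≈ 9.21 d.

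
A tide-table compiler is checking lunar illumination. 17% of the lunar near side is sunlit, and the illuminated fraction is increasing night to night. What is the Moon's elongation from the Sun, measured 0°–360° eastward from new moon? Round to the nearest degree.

49°

Invert f = (1 − cos θ)/2 to get cos θ = 1 − 2(0.17) = 0.660, hence θ₀ = arccos 0.660 = 48.7°.
Before full moon the principal value applies: θ = 48.7°.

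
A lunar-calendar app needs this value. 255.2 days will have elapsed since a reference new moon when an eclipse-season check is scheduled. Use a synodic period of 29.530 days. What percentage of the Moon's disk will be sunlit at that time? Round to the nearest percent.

Reduce mod P: 255.2 − 8×29.530 = 18.96 d into the current lunation.
Phase angle: θ = 360°·(18.96 d)/(29.530 d) = 231.1°.
cos 231.1° = (-0.627), so f = (1 − (-0.627))/2 = 0.814, so 81%.

81%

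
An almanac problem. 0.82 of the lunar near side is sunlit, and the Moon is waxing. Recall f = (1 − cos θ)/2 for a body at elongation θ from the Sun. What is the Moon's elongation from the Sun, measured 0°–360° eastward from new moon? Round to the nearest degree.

130°

Invert f = (1 − cos θ)/2 to get cos θ = 1 − 2(0.82) = -0.640, hence θ₀ = arccos -0.640 = 129.8°.
Before full moon the principal value applies: θ = 129.8°.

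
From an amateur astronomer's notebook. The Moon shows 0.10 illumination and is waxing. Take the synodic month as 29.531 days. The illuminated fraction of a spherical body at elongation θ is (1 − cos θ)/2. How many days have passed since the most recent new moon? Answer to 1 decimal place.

Invert f = (1 − cos θ)/2 to get cos θ = 1 − 2(0.10) = 0.800, hence θ₀ = arccos 0.800 = 36.9°.
The Moon is waxing (0°–180°), so θ = 36.9° directly.
At 360°/29.531 d per day, 36.9° corresponds to 3.02 days.

3.0 days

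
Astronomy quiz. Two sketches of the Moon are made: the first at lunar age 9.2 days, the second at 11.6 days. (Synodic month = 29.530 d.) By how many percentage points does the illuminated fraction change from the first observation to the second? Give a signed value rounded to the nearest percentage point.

+20 percentage points

θ₁ = 360° × 9.2/29.530 = 112.2°, f₁ = (1 − cos θ₁)/2 = 0.689.
θ₂ = 360° × 11.6/29.530 = 141.4°, f₂ = (1 − cos θ₂)/2 = 0.891.
Change = f₂ − f₁ = +0.202 → +20 percentage points.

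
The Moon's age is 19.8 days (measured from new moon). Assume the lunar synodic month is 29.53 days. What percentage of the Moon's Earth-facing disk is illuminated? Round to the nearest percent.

74%

Elongation θ = 360° × 19.8/29.53 ≈ 241.4°.
Illuminated fraction = (1 − cos 241.4°)/2 = (1 − (-0.479))/2 ≈ 0.739, so 74%.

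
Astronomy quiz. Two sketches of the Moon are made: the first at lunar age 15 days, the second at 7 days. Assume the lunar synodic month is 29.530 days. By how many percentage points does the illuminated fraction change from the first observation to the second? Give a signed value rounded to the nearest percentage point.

-54 percentage points

First observation: θ = 360°·15/29.530 = 182.9°, so f = 0.999.
Second observation: θ = 85.3°, f = 0.459.
Δf = 0.459 − 0.999 = -0.540, i.e. -54 pp.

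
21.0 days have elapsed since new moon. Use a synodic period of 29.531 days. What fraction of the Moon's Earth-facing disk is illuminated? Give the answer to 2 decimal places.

The Moon has covered 21.0/29.531 of its cycle, so θ ≈ 360° × 21.0/29.531 = 256.0°.
With cos θ = (-0.242), the lit fraction is (1 − (-0.242))/2 ≈ 0.621.

0.62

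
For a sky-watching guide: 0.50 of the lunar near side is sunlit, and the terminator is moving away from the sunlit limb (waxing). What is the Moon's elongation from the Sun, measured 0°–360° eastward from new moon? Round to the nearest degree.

cos θ = 1 − 2f = 0.000, giving a principal value of 90.0°.
The Moon is waxing (0°–180°), so θ = 90.0° directly.

90°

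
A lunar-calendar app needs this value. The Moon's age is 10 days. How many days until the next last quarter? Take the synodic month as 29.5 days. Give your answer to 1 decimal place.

Last quarter occurs at elongation 270°, i.e. at age 29.5 × 270/360 = 22.125 d.
So 12.125 days remain (22.125 − 10).

12.1 days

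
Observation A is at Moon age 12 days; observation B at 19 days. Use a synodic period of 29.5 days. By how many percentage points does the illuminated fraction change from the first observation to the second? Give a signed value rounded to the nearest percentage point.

First observation: θ = 360°·12/29.5 = 146.4°, so f = 0.917.
Second observation: θ = 231.9°, f = 0.809.
Δf = 0.809 − 0.917 = -0.108, i.e. -11 pp.

-11 pp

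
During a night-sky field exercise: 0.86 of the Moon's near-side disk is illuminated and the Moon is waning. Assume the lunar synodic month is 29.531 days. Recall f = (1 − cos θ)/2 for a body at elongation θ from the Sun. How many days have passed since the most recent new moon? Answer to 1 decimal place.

From f = (1 − cos θ)/2: cos θ = 1 − 2×0.86 = -0.720; arccos → 136.1°.
A waning Moon lies in 180°–360°, so θ = 360° − 136.1° = 223.9°.
At 360°/29.531 d per day, 223.9° corresponds to 18.37 days.

18.4 days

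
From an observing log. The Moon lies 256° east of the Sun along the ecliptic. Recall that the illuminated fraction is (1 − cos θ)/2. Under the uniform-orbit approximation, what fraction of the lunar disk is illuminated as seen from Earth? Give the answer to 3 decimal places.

f = (1 − cos 256°)/2 = (1 − (-0.242))/2 ≈ 0.621.

0.621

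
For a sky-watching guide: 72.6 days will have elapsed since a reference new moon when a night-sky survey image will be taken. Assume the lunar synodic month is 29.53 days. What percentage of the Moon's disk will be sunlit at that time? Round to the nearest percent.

98%

Reduce mod P: 72.6 − 2×29.53 = 13.54 d into the current lunation.
The Moon has covered 13.54/29.53 of its cycle, so θ ≈ 360° × 13.54/29.53 = 165.1°.
With cos θ = (-0.966), the lit fraction is (1 − (-0.966))/2 ≈ 0.983, so 98%.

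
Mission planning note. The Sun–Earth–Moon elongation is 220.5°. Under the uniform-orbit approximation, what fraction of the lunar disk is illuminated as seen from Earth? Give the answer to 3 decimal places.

cos 220.5° = (-0.760), so f = (1 − (-0.760))/2 = 0.880.

0.880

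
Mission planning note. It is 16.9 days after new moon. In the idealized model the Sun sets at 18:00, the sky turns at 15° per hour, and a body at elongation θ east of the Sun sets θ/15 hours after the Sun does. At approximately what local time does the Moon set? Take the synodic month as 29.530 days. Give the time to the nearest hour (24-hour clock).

Phase angle: θ = 360°·(16.9 d)/(29.530 d) = 206.0°.
At 15° of sky rotation per hour, 206.0° corresponds to a 13.74 h lag.
18:00 + 13.74 h ≈ 07:44 → 08:00 to the nearest hour.

08:00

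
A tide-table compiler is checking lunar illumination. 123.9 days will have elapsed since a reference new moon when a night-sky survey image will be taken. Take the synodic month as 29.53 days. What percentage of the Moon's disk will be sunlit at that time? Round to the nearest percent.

Reduce mod P: 123.9 − 4×29.53 = 5.78 d into the current lunation.
Phase angle: θ = 360°·(5.78 d)/(29.53 d) = 70.5°.
cos 70.5° = 0.334, so f = (1 − 0.334)/2 = 0.333, so 33%.

33%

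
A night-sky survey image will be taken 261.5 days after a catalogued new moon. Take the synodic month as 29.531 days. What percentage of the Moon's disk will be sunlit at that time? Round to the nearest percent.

19%

261.5 d spans 8 complete synodic months (8 × 29.531 = 236.25 d) plus 25.25 d.
Elongation θ = 360° × 25.25/29.531 ≈ 307.8°.
Illuminated fraction = (1 − cos 307.8°)/2 = (1 − 0.613)/2 ≈ 0.193, so 19%.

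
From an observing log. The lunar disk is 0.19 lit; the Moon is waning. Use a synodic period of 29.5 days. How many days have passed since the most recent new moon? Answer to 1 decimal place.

25.3 days

From f = (1 − cos θ)/2: cos θ = 1 − 2×0.19 = 0.620; arccos → 51.7°.
Since the Moon is past full (waning), take the reflex angle: θ = 360° − 51.7° = 308.3°.
At 360°/29.5 d per day, 308.3° corresponds to 25.26 days.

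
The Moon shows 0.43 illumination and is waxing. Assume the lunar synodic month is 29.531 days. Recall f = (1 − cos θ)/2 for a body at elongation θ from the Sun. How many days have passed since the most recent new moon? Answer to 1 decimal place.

6.7 days

From f = (1 − cos θ)/2: cos θ = 1 − 2×0.43 = 0.140; arccos → 82.0°.
The Moon is waxing (0°–180°), so θ = 82.0° directly.
At 360°/29.531 d per day, 82.0° corresponds to 6.72 days.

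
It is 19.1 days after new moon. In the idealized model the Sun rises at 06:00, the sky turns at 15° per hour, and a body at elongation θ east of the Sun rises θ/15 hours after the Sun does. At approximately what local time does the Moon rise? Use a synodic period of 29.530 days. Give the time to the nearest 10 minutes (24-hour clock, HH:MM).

The Moon has covered 19.1/29.530 of its cycle, so θ ≈ 360° × 19.1/29.530 = 232.8°.
Delay after the Sun = 232.8° / (15°/h) ≈ 15.52 h.
06:00 + 15.523 h ≈ 21:31 → 21:30 to the nearest ten minutes.

21:30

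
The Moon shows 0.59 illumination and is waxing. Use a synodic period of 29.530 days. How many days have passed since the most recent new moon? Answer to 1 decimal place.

From f = (1 − cos θ)/2: cos θ = 1 − 2×0.59 = -0.180; arccos → 100.4°.
The Moon is waxing (0°–180°), so θ = 100.4° directly.
At 360°/29.530 d per day, 100.4° corresponds to 8.23 days.

8.2 days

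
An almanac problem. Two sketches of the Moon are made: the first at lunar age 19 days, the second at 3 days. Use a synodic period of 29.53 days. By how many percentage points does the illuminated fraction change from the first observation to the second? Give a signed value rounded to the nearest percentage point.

-71 pp

θ₁ = 360° × 19/29.53 = 231.6°, f₁ = (1 − cos θ₁)/2 = 0.810.
θ₂ = 360° × 3/29.53 = 36.6°, f₂ = (1 − cos θ₂)/2 = 0.098.
Change = f₂ − f₁ = -0.712 → -71 percentage points.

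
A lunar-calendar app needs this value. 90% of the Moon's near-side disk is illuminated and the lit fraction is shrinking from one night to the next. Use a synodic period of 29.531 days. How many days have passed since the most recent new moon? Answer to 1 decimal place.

17.8 days

Invert f = (1 − cos θ)/2 to get cos θ = 1 − 2(0.90) = -0.800, hence θ₀ = arccos -0.800 = 143.1°.
Since the Moon is past full (waning), take the reflex angle: θ = 360° − 143.1° = 216.9°.
Age = 29.531 × 216.9°/360° ≈ 17.79 days.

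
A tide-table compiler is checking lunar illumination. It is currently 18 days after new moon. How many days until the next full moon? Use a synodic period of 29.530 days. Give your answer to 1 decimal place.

Full moon occurs at elongation 180°, i.e. at age 29.530 × 180/360 = 14.765 d.
This lunation's full moon (14.765 d) has passed, so add one period: 44.295 − 18 = 26.295 days.

26.3 days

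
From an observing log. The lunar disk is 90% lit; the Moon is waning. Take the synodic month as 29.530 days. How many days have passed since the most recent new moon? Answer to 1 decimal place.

17.8 days

From f = (1 − cos θ)/2: cos θ = 1 − 2×0.90 = -0.800; arccos → 143.1°.
Waning ⇒ past full, so θ = 360° − 143.1° = 216.9°.
That fraction of the synodic month is 216.9/360 × 29.530 d ≈ 17.79 d.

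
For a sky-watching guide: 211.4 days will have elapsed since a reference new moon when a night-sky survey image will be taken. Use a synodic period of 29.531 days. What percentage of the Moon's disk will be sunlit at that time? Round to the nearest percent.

Reduce mod P: 211.4 − 7×29.531 = 4.68 d into the current lunation.
The Moon has covered 4.68/29.531 of its cycle, so θ ≈ 360° × 4.68/29.531 = 57.1°.
Illuminated fraction = (1 − cos 57.1°)/2 = (1 − 0.543)/2 ≈ 0.228, so 23%.

23%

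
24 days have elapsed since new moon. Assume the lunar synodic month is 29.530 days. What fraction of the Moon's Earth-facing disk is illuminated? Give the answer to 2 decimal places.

0.31

The Moon has covered 24/29.530 of its cycle, so θ ≈ 360° × 24/29.530 = 292.6°.
Illuminated fraction = (1 − cos 292.6°)/2 = (1 − 0.384)/2 ≈ 0.308.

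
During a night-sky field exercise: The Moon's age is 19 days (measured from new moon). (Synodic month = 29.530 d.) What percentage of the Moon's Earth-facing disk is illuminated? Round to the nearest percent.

Elongation θ = 360° × 19/29.530 ≈ 231.6°.
cos 231.6° = (-0.621), so f = (1 − (-0.621))/2 = 0.810, so 81%.

81%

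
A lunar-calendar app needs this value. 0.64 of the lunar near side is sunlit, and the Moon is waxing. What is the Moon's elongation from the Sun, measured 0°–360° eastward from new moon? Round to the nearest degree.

106°

cos θ = 1 − 2f = -0.280, giving a principal value of 106.3°.
Waxing ⇒ before full, so θ = 106.3°.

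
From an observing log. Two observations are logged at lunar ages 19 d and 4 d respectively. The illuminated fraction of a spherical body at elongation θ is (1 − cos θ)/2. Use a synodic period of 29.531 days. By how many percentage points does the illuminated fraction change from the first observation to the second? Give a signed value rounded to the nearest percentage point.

First observation: θ = 360°·19/29.531 = 231.6°, so f = 0.810.
Second observation: θ = 48.8°, f = 0.170.
Δf = 0.170 − 0.810 = -0.640, i.e. -64 pp.

-64 percentage points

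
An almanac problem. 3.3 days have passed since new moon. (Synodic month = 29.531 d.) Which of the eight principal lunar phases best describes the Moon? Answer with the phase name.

At 3.3/29.531 of the cycle, θ ≈ 40° — the waxing crescent range.

waxing crescent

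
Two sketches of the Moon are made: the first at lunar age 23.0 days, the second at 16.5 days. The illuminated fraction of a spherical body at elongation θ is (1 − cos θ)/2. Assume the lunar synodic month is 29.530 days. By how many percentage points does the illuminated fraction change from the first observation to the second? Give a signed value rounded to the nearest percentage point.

First observation: θ = 360°·23.0/29.530 = 280.4°, so f = 0.410.
Second observation: θ = 201.2°, f = 0.966.
Δf = 0.966 − 0.410 = +0.557, i.e. +56 pp.

+56 percentage points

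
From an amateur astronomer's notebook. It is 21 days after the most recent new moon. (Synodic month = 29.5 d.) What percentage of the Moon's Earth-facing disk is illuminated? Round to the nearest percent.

Phase angle: θ = 360°·(21 d)/(29.5 d) = 256.3°.
With cos θ = (-0.237), the lit fraction is (1 − (-0.237))/2 ≈ 0.619, so 62%.

62%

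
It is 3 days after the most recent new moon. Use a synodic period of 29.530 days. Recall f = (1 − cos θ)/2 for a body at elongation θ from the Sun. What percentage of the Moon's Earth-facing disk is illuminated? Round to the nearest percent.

The Moon has covered 3/29.530 of its cycle, so θ ≈ 360° × 3/29.530 = 36.6°.
Illuminated fraction = (1 − cos 36.6°)/2 = (1 − 0.803)/2 ≈ 0.098, so 10%.

10%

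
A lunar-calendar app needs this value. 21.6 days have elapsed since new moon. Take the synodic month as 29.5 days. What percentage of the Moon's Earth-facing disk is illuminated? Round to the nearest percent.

56%

Elongation θ = 360° × 21.6/29.5 ≈ 263.6°.
cos 263.6° = (-0.112), so f = (1 − (-0.112))/2 = 0.556, so 56%.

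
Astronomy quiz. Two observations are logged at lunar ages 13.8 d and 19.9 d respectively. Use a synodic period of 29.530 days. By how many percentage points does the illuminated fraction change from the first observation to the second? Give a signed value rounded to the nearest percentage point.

-26 pp

First observation: θ = 360°·13.8/29.530 = 168.2°, so f = 0.989.
Second observation: θ = 242.6°, f = 0.730.
Δf = 0.730 − 0.989 = -0.259, i.e. -26 pp.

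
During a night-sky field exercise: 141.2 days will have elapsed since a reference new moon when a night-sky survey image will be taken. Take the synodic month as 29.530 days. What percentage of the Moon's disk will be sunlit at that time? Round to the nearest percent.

141.2/29.530 = 4.782 lunations, so 4 complete cycles and 23.08 d into the next.
Elongation θ = 360° × 23.08/29.530 ≈ 281.4°.
Illuminated fraction = (1 − cos 281.4°)/2 = (1 − 0.197)/2 ≈ 0.401, so 40%.

40%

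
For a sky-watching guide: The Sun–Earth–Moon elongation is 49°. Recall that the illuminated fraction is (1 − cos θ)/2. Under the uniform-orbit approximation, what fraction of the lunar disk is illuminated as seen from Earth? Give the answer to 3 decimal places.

f = (1 − cos 49°)/2 = (1 − 0.656)/2 ≈ 0.172.

0.172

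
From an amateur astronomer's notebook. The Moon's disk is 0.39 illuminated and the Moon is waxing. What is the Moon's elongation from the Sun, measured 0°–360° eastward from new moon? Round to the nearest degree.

cos θ = 1 − 2f = 0.220, giving a principal value of 77.3°.
Before full moon the principal value applies: θ = 77.3°.

77°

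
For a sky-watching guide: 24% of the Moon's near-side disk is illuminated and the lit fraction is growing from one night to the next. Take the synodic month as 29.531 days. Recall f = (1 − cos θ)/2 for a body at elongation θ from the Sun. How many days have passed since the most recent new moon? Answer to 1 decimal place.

From f = (1 − cos θ)/2: cos θ = 1 − 2×0.24 = 0.520; arccos → 58.7°.
Before full moon the principal value applies: θ = 58.7°.
Age = 29.531 × 58.7°/360° ≈ 4.81 days.

4.8 days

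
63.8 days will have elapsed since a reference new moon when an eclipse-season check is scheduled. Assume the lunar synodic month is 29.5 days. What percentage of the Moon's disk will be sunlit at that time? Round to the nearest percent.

24%

63.8 d spans 2 complete synodic months (2 × 29.5 = 59.00 d) plus 4.80 d.
Phase angle: θ = 360°·(4.80 d)/(29.5 d) = 58.6°.
With cos θ = 0.521, the lit fraction is (1 − 0.521)/2 ≈ 0.239, so 24%.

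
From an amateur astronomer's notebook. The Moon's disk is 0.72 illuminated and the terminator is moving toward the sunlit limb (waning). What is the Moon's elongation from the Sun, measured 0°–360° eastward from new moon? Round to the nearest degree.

Invert f = (1 − cos θ)/2 to get cos θ = 1 − 2(0.72) = -0.440, hence θ₀ = arccos -0.440 = 116.1°.
Since the Moon is past full (waning), take the reflex angle: θ = 360° − 116.1° = 243.9°.

244°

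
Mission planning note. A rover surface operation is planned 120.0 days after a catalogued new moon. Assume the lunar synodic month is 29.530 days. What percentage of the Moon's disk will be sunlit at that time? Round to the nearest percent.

4%

Reduce mod P: 120.0 − 4×29.530 = 1.88 d into the current lunation.
The Moon has covered 1.88/29.530 of its cycle, so θ ≈ 360° × 1.88/29.530 = 22.9°.
cos 22.9° = 0.921, so f = (1 − 0.921)/2 = 0.039, so 4%.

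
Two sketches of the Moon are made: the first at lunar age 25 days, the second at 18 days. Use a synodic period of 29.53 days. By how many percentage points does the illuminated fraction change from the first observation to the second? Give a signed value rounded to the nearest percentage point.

θ₁ = 360° × 25/29.53 = 304.8°, f₁ = (1 − cos θ₁)/2 = 0.215.
θ₂ = 360° × 18/29.53 = 219.4°, f₂ = (1 − cos θ₂)/2 = 0.886.
Change = f₂ − f₁ = +0.671 → +67 percentage points.

+67 percentage points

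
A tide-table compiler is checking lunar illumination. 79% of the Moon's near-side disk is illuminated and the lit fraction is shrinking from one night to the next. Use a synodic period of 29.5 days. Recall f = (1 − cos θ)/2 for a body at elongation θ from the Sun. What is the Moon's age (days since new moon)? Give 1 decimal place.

19.2 days

Invert f = (1 − cos θ)/2 to get cos θ = 1 − 2(0.79) = -0.580, hence θ₀ = arccos -0.580 = 125.5°.
A waning Moon lies in 180°–360°, so θ = 360° − 125.5° = 234.5°.
That fraction of the synodic month is 234.5/360 × 29.5 d ≈ 19.22 d.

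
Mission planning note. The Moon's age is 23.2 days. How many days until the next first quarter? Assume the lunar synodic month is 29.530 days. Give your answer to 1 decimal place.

13.7 days

First quarter occurs at elongation 90°, i.e. at age 29.530 × 90/360 = 7.383 d.
Already past this cycle's first quarter; the next is at 7.383 + 29.530 = 36.913 d, so 36.913 − 23.2 = 13.713 days.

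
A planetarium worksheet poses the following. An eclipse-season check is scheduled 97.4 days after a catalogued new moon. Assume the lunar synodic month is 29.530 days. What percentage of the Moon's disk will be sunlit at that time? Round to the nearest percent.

65%

97.4 d spans 3 complete synodic months (3 × 29.530 = 88.59 d) plus 8.81 d.
Elongation θ = 360° × 8.81/29.530 ≈ 107.4°.
With cos θ = (-0.299), the lit fraction is (1 − (-0.299))/2 ≈ 0.650, so 65%.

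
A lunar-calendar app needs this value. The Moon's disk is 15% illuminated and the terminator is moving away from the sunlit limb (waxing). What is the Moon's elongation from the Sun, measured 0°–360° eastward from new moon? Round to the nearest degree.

46°

From f = (1 − cos θ)/2: cos θ = 1 − 2×0.15 = 0.700; arccos → 45.6°.
Before full moon the principal value applies: θ = 45.6°.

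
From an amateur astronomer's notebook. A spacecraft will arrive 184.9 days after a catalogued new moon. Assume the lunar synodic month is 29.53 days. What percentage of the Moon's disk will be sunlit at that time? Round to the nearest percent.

54%

184.9 d spans 6 complete synodic months (6 × 29.53 = 177.18 d) plus 7.72 d.
The Moon has covered 7.72/29.53 of its cycle, so θ ≈ 360° × 7.72/29.53 = 94.1°.
With cos θ = (-0.072), the lit fraction is (1 − (-0.072))/2 ≈ 0.536, so 54%.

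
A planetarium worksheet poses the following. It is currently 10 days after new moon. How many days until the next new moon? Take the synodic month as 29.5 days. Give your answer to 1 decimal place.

19.5 days

One full lunation from the last new moon is 29.5 d; remaining = 29.5 − 10 = 19.500 d.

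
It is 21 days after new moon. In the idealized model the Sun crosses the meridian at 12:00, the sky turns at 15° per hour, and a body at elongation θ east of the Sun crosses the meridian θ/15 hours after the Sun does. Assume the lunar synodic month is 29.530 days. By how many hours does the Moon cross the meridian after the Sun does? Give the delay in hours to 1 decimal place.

17.1 h

Elongation θ = 360° × 21/29.530 ≈ 256.0°.
Delay after the Sun = 256.0° / (15°/h) ≈ 17.07 h.
So the Moon crosses the meridian 17.07 h after the Sun.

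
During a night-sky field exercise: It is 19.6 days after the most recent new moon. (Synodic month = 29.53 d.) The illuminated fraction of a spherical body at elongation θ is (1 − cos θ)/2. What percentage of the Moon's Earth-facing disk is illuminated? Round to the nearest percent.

76%

Phase angle: θ = 360°·(19.6 d)/(29.53 d) = 238.9°.
cos 238.9° = (-0.516), so f = (1 − (-0.516))/2 = 0.758, so 76%.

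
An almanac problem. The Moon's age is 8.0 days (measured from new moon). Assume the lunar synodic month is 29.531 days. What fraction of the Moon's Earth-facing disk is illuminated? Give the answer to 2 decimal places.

The Moon has covered 8.0/29.531 of its cycle, so θ ≈ 360° × 8.0/29.531 = 97.5°.
cos 97.5° = (-0.131), so f = (1 − (-0.131))/2 = 0.565.

0.57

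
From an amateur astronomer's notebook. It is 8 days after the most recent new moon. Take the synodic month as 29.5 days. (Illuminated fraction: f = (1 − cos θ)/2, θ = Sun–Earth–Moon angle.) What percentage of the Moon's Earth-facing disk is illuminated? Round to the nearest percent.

The Moon has covered 8/29.5 of its cycle, so θ ≈ 360° × 8/29.5 = 97.6°.
With cos θ = (-0.133), the lit fraction is (1 − (-0.133))/2 ≈ 0.566, so 57%.

57%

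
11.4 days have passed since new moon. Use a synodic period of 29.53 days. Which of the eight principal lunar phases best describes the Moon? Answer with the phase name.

waxing gibbous

θ ≈ 360° × 11.4/29.53 = 139°, which falls in the waxing gibbous sector.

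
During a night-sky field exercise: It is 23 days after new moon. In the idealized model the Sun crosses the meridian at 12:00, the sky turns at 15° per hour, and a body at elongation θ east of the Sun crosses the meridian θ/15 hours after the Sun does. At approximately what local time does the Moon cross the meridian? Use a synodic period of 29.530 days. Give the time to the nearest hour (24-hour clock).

07:00

Phase angle: θ = 360°·(23 d)/(29.530 d) = 280.4°.
The Moon trails the Sun by θ/15 = 280.4/15 ≈ 18.69 hours.
12:00 + 18.69 h ≈ 06:42 → 07:00 to the nearest hour.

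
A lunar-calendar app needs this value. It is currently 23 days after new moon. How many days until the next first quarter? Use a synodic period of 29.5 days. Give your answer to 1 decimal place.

13.9 days

First quarter is 0.25 of the way through the cycle: age 0.25 × 29.5 = 7.375 d.
Already past this cycle's first quarter; the next is at 7.375 + 29.5 = 36.875 d, so 36.875 − 23 = 13.875 days.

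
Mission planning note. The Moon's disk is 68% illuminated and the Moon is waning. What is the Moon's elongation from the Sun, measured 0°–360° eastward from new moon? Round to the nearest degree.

cos θ = 1 − 2f = -0.360, giving a principal value of 111.1°.
Waning ⇒ past full, so θ = 360° − 111.1° = 248.9°.

249°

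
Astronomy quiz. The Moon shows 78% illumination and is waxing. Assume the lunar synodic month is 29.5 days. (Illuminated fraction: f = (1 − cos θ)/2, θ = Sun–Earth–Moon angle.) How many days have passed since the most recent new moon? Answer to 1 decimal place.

From f = (1 − cos θ)/2: cos θ = 1 − 2×0.78 = -0.560; arccos → 124.1°.
Waxing ⇒ before full, so θ = 124.1°.
That fraction of the synodic month is 124.1/360 × 29.5 d ≈ 10.17 d.

10.2 days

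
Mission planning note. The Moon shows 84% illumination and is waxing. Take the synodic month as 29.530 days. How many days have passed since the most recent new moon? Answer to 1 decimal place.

From f = (1 − cos θ)/2: cos θ = 1 − 2×0.84 = -0.680; arccos → 132.8°.
Before full moon the principal value applies: θ = 132.8°.
At 360°/29.530 d per day, 132.8° corresponds to 10.90 days.

10.9 days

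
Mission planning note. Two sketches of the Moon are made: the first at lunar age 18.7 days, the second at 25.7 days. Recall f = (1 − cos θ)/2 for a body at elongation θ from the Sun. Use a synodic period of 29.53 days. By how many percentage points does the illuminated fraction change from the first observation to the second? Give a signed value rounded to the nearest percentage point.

-68 pp

First observation: θ = 360°·18.7/29.53 = 228.0°, so f = 0.835.
Second observation: θ = 313.3°, f = 0.157.
Δf = 0.157 − 0.835 = -0.678, i.e. -68 pp.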